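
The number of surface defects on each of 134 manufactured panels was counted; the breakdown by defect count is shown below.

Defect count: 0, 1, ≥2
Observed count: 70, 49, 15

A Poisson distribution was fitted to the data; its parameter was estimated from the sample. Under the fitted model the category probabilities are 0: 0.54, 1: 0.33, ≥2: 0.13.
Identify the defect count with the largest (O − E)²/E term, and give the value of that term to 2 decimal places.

1, 0.52

Expected counts E_i = n·p_i: 134×0.54 = 72.36, 134×0.33 = 44.22, 134×0.13 = 17.42.
cat         O        E   (O−E)²/E
0          70    72.36      0.077
1          49    44.22      0.517
≥2         15    17.42      0.336
The largest term is for 1: 0.52.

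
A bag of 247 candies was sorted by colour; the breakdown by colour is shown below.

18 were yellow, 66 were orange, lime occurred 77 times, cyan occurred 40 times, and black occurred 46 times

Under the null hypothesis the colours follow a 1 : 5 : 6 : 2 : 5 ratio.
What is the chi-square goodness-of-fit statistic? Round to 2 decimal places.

15.04

Ratio total = 19. Expected counts: 247×1/19 = 13, 247×5/19 = 65, 247×6/19 = 78, 247×2/19 = 26, 247×5/19 = 65.
yellow: (18 − 13)²/13 = 25/13 = 1.923
orange: (66 − 65)²/65 = 1/65 = 0.015
lime: (77 − 78)²/78 = 1/78 = 0.013
cyan: (40 − 26)²/26 = 196/26 = 7.538
black: (46 − 65)²/65 = 361/65 = 5.554
Sum = 15.04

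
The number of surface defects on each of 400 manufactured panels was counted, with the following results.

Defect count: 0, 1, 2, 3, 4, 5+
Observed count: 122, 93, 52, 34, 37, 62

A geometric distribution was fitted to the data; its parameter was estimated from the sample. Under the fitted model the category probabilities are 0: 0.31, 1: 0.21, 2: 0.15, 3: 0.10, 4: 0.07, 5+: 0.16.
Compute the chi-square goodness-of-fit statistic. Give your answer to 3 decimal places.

5.919

Expected counts E_i = n·p_i: 400×0.31 = 124, 400×0.21 = 84, 400×0.15 = 60, 400×0.10 = 40, 400×0.07 = 28, 400×0.16 = 64.
χ² = (122−124)²/124 + (93−84)²/84 + (52−60)²/60 + (34−40)²/40 + (37−28)²/28 + (62−64)²/64
   = 0.0323 + 0.9643 + 1.0667 + 0.9000 + 2.8929 + 0.0625
Sum = 5.919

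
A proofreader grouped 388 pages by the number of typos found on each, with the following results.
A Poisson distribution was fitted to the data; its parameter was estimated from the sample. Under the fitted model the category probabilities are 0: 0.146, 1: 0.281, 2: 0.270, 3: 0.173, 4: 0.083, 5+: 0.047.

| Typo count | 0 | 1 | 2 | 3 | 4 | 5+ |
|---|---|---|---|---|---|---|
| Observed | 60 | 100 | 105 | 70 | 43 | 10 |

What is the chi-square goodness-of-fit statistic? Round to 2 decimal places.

8.41

Expected counts E_i = n·p_i: 388×0.146 = 56.648, 388×0.281 = 109.028, 388×0.270 = 104.76, 388×0.173 = 67.124, 388×0.083 = 32.204, 388×0.047 = 18.236.
χ² = (60−56.648)²/56.648 + (100−109.028)²/109.028 + (105−104.76)²/104.76 + (70−67.124)²/67.124 + (43−32.204)²/32.204 + (10−18.236)²/18.236
   = 0.198 + 0.748 + 0.001 + 0.123 + 3.619 + 3.720
Sum = 8.41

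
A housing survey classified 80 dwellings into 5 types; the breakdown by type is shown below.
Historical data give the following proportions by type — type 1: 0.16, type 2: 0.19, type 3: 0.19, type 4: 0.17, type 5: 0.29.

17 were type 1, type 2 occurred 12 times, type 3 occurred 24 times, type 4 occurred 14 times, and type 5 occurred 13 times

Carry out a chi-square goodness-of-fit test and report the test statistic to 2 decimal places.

Expected counts E_i = n·p_i: 80×0.16 = 12.8, 80×0.19 = 15.2, 80×0.19 = 15.2, 80×0.17 = 13.6, 80×0.29 = 23.2.
cat         O        E   (O−E)²/E
type 1     17     12.8      1.378
type 2     12     15.2      0.674
type 3     24     15.2      5.095
type 4     14     13.6      0.012
type 5     13     23.2      4.484
Sum = 11.64

11.64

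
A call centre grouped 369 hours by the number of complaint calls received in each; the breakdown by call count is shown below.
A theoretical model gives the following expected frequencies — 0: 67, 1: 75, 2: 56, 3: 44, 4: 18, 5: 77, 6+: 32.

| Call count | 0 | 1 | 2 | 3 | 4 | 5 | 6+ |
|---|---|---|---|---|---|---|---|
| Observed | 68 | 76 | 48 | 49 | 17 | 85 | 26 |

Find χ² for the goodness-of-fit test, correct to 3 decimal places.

χ² = (68−67)²/67 + (76−75)²/75 + (48−56)²/56 + (49−44)²/44 + (17−18)²/18 + (85−77)²/77 + (26−32)²/32
   = 0.0149 + 0.0133 + 1.1429 + 0.5682 + 0.0556 + 0.8312 + 1.1250
Sum = 3.751

3.751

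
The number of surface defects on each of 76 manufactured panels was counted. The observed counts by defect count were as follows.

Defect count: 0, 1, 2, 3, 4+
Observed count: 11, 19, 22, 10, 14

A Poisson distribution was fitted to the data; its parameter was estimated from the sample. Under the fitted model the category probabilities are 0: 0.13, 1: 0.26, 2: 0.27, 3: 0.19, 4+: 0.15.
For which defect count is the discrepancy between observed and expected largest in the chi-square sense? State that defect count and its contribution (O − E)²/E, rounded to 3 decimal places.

3, 1.365

Expected counts E_i = n·p_i: 76×0.13 = 9.88, 76×0.26 = 19.76, 76×0.27 = 20.52, 76×0.19 = 14.44, 76×0.15 = 11.4.
0: (11 − 9.88)²/9.88 = 1.2544/9.88 = 0.1270
1: (19 − 19.76)²/19.76 = 0.5776/19.76 = 0.0292
2: (22 − 20.52)²/20.52 = 2.1904/20.52 = 0.1067
3: (10 − 14.44)²/14.44 = 19.7136/14.44 = 1.3652
4+: (14 − 11.4)²/11.4 = 6.76/11.4 = 0.5930
The largest term is for 3: 1.365.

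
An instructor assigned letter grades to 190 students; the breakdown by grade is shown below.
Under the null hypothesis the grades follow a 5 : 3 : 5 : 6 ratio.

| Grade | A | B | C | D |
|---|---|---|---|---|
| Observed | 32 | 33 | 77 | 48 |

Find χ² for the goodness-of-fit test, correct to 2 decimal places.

Ratio total = 19. Expected counts: 190×5/19 = 50, 190×3/19 = 30, 190×5/19 = 50, 190×6/19 = 60.
cat         O        E   (O−E)²/E
A          32       50      6.480
B          33       30      0.300
C          77       50     14.580
D          48       60      2.400
Sum = 23.76

23.76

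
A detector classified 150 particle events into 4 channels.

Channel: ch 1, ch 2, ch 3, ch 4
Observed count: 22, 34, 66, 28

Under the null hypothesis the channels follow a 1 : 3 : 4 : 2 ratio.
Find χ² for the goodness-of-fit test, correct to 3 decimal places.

6.689

Ratio total = 10. Expected counts: 150×1/10 = 15, 150×3/10 = 45, 150×4/10 = 60, 150×2/10 = 30.
χ² = (22−15)²/15 + (34−45)²/45 + (66−60)²/60 + (28−30)²/30
   = 3.2667 + 2.6889 + 0.6000 + 0.1333
Sum = 6.689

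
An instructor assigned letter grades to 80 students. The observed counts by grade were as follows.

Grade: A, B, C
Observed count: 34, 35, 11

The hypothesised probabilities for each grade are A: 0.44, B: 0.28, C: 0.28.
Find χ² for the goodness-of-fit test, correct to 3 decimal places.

Expected counts E_i = n·p_i: 80×0.44 = 35.2, 80×0.28 = 22.4, 80×0.28 = 22.4.
cat         O        E   (O−E)²/E
A          34     35.2     0.0409
B          35     22.4     7.0875
C          11     22.4     5.8018
Sum = 12.930

12.930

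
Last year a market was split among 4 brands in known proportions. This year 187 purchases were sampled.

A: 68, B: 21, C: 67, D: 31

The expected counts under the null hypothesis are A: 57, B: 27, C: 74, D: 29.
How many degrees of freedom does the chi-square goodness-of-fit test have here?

3

There are k = 4 categories and no parameters were estimated from the data, so df = 4 − 1 = 3.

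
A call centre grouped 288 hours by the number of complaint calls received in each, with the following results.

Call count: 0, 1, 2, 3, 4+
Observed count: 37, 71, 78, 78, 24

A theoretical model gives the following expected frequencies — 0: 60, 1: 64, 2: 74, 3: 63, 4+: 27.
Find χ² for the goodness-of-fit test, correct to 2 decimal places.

13.70

χ² = (37−60)²/60 + (71−64)²/64 + (78−74)²/74 + (78−63)²/63 + (24−27)²/27
   = 8.817 + 0.766 + 0.216 + 3.571 + 0.333
Sum = 13.70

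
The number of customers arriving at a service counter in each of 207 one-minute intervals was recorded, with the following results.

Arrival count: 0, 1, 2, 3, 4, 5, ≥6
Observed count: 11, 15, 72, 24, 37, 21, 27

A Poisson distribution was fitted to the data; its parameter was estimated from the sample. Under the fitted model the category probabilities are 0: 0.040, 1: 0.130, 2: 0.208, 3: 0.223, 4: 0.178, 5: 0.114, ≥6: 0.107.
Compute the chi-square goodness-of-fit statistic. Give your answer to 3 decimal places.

Expected counts E_i = n·p_i: 207×0.040 = 8.28, 207×0.130 = 26.91, 207×0.208 = 43.056, 207×0.223 = 46.161, 207×0.178 = 36.846, 207×0.114 = 23.598, 207×0.107 = 22.149.
cat         O        E   (O−E)²/E
0          11     8.28     0.8935
1          15    26.91     5.2712
2          72   43.056    19.4573
3          24   46.161    10.6391
4          37   36.846     0.0006
5          21   23.598     0.2860
≥6         27   22.149     1.0624
Sum = 37.610

37.610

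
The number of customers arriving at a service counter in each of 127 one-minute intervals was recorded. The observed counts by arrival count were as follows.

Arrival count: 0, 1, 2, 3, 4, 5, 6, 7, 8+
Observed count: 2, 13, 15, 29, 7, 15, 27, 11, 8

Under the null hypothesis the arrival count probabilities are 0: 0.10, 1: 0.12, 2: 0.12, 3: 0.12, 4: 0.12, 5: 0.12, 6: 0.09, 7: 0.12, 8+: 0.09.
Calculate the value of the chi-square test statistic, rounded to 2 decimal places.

49.65

Expected counts E_i = n·p_i: 127×0.10 = 12.7, 127×0.12 = 15.24, 127×0.12 = 15.24, 127×0.12 = 15.24, 127×0.12 = 15.24, 127×0.12 = 15.24, 127×0.09 = 11.43, 127×0.12 = 15.24, 127×0.09 = 11.43.
χ² = (2−12.7)²/12.7 + (13−15.24)²/15.24 + (15−15.24)²/15.24 + (29−15.24)²/15.24 + (7−15.24)²/15.24 + (15−15.24)²/15.24 + (27−11.43)²/11.43 + (11−15.24)²/15.24 + (8−11.43)²/11.43
   = 9.015 + 0.329 + 0.004 + 12.424 + 4.455 + 0.004 + 21.210 + 1.180 + 1.029
Sum = 49.65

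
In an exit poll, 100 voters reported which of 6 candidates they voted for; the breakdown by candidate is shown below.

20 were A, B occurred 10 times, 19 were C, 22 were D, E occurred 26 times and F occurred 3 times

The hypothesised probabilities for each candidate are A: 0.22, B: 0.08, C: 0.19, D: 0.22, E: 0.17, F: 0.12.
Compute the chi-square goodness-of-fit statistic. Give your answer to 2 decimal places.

Expected counts E_i = n·p_i: 100×0.22 = 22, 100×0.08 = 8, 100×0.19 = 19, 100×0.22 = 22, 100×0.17 = 17, 100×0.12 = 12.
χ² = (20−22)²/22 + (10−8)²/8 + (19−19)²/19 + (22−22)²/22 + (26−17)²/17 + (3−12)²/12
   = 0.182 + 0.500 + 0.000 + 0.000 + 4.765 + 6.750
Sum = 12.20

12.20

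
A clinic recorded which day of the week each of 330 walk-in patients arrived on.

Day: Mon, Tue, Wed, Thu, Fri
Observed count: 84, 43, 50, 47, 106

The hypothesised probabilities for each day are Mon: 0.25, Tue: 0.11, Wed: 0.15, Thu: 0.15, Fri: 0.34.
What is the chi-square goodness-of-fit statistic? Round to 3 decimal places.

Expected counts E_i = n·p_i: 330×0.25 = 82.5, 330×0.11 = 36.3, 330×0.15 = 49.5, 330×0.15 = 49.5, 330×0.34 = 112.2.
Mon: (84 − 82.5)²/82.5 = 2.25/82.5 = 0.0273
Tue: (43 − 36.3)²/36.3 = 44.89/36.3 = 1.2366
Wed: (50 − 49.5)²/49.5 = 0.25/49.5 = 0.0051
Thu: (47 − 49.5)²/49.5 = 6.25/49.5 = 0.1263
Fri: (106 − 112.2)²/112.2 = 38.44/112.2 = 0.3426
Sum = 1.738

1.738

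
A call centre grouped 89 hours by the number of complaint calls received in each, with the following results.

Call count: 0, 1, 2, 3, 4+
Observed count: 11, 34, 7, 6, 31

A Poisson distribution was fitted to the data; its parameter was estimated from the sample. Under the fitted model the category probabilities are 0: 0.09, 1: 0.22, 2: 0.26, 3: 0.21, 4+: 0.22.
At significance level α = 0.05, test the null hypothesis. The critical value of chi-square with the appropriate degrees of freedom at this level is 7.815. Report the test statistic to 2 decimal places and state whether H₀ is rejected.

38.27; reject

Expected counts E_i = n·p_i: 89×0.09 = 8.01, 89×0.22 = 19.58, 89×0.26 = 23.14, 89×0.21 = 18.69, 89×0.22 = 19.58.
cat         O        E   (O−E)²/E
0          11     8.01      1.116
1          34    19.58     10.620
2           7    23.14     11.258
3           6    18.69      8.616
4+         31    19.58      6.661
Sum = 38.27
df = 3. Since 38.27 > 7.815, we reject H₀.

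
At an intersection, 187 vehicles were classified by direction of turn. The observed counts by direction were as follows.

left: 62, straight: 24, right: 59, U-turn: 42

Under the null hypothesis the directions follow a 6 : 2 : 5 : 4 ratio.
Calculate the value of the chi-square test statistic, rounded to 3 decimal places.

Ratio total = 17. Expected counts: 187×6/17 = 66, 187×2/17 = 22, 187×5/17 = 55, 187×4/17 = 44.
cat           O        E   (O−E)²/E
left         62       66     0.2424
straight     24       22     0.1818
right        59       55     0.2909
U-turn       42       44     0.0909
Sum = 0.806

0.806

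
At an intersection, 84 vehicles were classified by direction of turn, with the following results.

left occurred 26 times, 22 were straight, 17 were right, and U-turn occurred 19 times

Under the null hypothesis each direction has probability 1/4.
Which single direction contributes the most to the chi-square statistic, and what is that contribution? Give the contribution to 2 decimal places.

left, 1.19

Expected count for each of the 4 categories: 84/4 = 21.
χ² = (26−21)²/21 + (22−21)²/21 + (17−21)²/21 + (19−21)²/21
   = 1.190 + 0.048 + 0.762 + 0.190
The largest term is for left: 1.19.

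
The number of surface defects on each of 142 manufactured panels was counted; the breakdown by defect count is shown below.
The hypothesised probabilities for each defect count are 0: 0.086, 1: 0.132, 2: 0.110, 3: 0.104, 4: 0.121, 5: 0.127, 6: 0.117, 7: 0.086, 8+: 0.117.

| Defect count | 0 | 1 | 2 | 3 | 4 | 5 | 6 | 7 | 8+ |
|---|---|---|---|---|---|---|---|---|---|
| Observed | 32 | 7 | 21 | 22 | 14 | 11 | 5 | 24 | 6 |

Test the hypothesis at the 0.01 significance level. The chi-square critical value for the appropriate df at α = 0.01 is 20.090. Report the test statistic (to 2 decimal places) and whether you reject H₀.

74.43; reject

Expected counts E_i = n·p_i: 142×0.086 = 12.212, 142×0.132 = 18.744, 142×0.110 = 15.62, 142×0.104 = 14.768, 142×0.121 = 17.182, 142×0.127 = 18.034, 142×0.117 = 16.614, 142×0.086 = 12.212, 142×0.117 = 16.614.
cat         O        E   (O−E)²/E
0          32   12.212     32.064
1           7   18.744      7.358
2          21    15.62      1.853
3          22   14.768      3.542
4          14   17.182      0.589
5          11   18.034      2.744
6           5   16.614      8.119
7          24   12.212     11.379
8+          6   16.614      6.781
Sum = 74.43
df = 8. Since 74.43 > 20.090, we reject H₀.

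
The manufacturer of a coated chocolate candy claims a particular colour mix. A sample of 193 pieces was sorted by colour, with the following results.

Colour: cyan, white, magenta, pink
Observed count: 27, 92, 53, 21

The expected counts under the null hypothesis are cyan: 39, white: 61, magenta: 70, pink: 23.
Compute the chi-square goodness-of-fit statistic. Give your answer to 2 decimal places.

χ² = (27−39)²/39 + (92−61)²/61 + (53−70)²/70 + (21−23)²/23
   = 3.692 + 15.754 + 4.129 + 0.174
Sum = 23.75

23.75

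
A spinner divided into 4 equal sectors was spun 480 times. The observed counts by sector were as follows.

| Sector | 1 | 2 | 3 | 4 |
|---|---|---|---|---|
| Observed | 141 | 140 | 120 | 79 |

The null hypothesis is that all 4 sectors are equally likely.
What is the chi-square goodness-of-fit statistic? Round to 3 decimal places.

Expected count for each of the 4 categories: 480/4 = 120.
χ² = (141−120)²/120 + (140−120)²/120 + (120−120)²/120 + (79−120)²/120
   = 3.6750 + 3.3333 + 0.0000 + 14.0083
Sum = 21.017

21.017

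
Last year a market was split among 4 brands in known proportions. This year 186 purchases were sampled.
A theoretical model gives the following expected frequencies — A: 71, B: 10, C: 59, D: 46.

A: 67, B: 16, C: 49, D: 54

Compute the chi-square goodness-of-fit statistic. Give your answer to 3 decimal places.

6.912

χ² = (67−71)²/71 + (16−10)²/10 + (49−59)²/59 + (54−46)²/46
   = 0.2254 + 3.6000 + 1.6949 + 1.3913
Sum = 6.912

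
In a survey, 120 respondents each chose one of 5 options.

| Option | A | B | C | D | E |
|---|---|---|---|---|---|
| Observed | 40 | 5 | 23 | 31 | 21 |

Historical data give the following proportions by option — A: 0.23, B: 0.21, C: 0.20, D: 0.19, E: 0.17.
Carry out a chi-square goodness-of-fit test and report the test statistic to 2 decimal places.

24.77

Expected counts E_i = n·p_i: 120×0.23 = 27.6, 120×0.21 = 25.2, 120×0.20 = 24, 120×0.19 = 22.8, 120×0.17 = 20.4.
A: (40 − 27.6)²/27.6 = 153.76/27.6 = 5.571
B: (5 − 25.2)²/25.2 = 408.04/25.2 = 16.192
C: (23 − 24)²/24 = 1/24 = 0.042
D: (31 − 22.8)²/22.8 = 67.24/22.8 = 2.949
E: (21 − 20.4)²/20.4 = 0.36/20.4 = 0.018
Sum = 24.77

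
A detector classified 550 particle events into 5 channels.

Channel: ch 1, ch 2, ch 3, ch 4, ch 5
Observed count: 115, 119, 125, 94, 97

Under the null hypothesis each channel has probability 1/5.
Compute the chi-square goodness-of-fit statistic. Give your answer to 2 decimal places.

Expected count for each of the 5 categories: 550/5 = 110.
χ² = (115−110)²/110 + (119−110)²/110 + (125−110)²/110 + (94−110)²/110 + (97−110)²/110
   = 0.227 + 0.736 + 2.045 + 2.327 + 1.536
Sum = 6.87

6.87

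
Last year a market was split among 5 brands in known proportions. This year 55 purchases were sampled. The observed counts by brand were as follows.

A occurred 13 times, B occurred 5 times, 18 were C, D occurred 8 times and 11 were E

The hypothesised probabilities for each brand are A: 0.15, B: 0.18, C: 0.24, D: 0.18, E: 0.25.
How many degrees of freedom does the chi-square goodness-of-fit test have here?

4

There are k = 5 categories and no parameters were estimated from the data, so df = 5 − 1 = 4.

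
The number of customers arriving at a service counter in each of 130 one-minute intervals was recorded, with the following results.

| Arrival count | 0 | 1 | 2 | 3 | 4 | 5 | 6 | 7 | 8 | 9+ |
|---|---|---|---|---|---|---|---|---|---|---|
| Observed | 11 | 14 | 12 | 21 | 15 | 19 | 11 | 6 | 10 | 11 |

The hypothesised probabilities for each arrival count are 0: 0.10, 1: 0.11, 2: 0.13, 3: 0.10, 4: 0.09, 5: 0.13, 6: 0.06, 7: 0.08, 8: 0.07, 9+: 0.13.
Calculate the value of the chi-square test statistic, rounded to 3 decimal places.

13.173

Expected counts E_i = n·p_i: 130×0.10 = 13, 130×0.11 = 14.3, 130×0.13 = 16.9, 130×0.10 = 13, 130×0.09 = 11.7, 130×0.13 = 16.9, 130×0.06 = 7.8, 130×0.08 = 10.4, 130×0.07 = 9.1, 130×0.13 = 16.9.
χ² = (11−13)²/13 + (14−14.3)²/14.3 + (12−16.9)²/16.9 + (21−13)²/13 + (15−11.7)²/11.7 + (19−16.9)²/16.9 + (11−7.8)²/7.8 + (6−10.4)²/10.4 + (10−9.1)²/9.1 + (11−16.9)²/16.9
   = 0.3077 + 0.0063 + 1.4207 + 4.9231 + 0.9308 + 0.2609 + 1.3128 + 1.8615 + 0.0890 + 2.0598
Sum = 13.173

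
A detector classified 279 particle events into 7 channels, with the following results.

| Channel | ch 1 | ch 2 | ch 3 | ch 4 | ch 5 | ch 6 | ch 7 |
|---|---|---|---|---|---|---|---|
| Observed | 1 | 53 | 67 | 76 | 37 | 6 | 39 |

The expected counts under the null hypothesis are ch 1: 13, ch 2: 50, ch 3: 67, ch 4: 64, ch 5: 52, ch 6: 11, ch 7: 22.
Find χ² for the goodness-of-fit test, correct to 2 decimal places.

cat         O        E   (O−E)²/E
ch 1        1       13     11.077
ch 2       53       50      0.180
ch 3       67       67      0.000
ch 4       76       64      2.250
ch 5       37       52      4.327
ch 6        6       11      2.273
ch 7       39       22     13.136
Sum = 33.24

33.24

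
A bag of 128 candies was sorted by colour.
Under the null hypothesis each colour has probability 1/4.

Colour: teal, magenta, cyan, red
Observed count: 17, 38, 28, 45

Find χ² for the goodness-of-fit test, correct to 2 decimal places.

13.94

Under H₀ each category has probability 1/4, so each expected count is 128/4 = 32.
cat          O        E   (O−E)²/E
teal        17       32      7.031
magenta     38       32      1.125
cyan        28       32      0.500
red         45       32      5.281
Sum = 13.94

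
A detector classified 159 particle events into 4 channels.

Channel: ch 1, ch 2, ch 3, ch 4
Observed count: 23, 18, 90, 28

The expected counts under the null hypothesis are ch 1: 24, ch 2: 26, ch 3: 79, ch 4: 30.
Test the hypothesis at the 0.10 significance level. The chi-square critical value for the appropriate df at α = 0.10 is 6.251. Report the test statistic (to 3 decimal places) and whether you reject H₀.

4.168; do not reject

ch 1: (23 − 24)²/24 = 1/24 = 0.0417
ch 2: (18 − 26)²/26 = 64/26 = 2.4615
ch 3: (90 − 79)²/79 = 121/79 = 1.5316
ch 4: (28 − 30)²/30 = 4/30 = 0.1333
Sum = 4.168
df = 3. Since 4.168 < 6.251, we do not reject H₀.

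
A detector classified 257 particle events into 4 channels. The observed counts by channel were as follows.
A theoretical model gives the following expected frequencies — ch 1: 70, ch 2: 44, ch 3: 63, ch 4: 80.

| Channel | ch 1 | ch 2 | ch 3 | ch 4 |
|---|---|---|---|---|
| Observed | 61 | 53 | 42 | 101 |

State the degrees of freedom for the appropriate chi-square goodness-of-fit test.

There are k = 4 categories and no parameters were estimated from the data, so df = 4 − 1 = 3.

3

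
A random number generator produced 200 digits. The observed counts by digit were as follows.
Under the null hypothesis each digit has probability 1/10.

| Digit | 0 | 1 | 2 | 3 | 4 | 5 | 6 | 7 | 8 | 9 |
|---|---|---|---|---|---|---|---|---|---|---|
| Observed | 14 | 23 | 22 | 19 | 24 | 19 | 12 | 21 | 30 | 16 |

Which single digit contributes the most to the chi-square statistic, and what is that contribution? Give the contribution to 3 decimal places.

8, 5.000

Expected count for each of the 10 categories: 200/10 = 20.
χ² = (14−20)²/20 + (23−20)²/20 + (22−20)²/20 + (19−20)²/20 + (24−20)²/20 + (19−20)²/20 + (12−20)²/20 + (21−20)²/20 + (30−20)²/20 + (16−20)²/20
   = 1.8000 + 0.4500 + 0.2000 + 0.0500 + 0.8000 + 0.0500 + 3.2000 + 0.0500 + 5.0000 + 0.8000
The largest term is for 8: 5.000.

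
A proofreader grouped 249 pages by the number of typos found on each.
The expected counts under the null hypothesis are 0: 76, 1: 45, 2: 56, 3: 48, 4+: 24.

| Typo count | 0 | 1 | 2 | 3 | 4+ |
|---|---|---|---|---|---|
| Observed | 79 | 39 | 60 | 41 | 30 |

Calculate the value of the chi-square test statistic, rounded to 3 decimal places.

0: (79 − 76)²/76 = 9/76 = 0.1184
1: (39 − 45)²/45 = 36/45 = 0.8000
2: (60 − 56)²/56 = 16/56 = 0.2857
3: (41 − 48)²/48 = 49/48 = 1.0208
4+: (30 − 24)²/24 = 36/24 = 1.5000
Sum = 3.725

3.725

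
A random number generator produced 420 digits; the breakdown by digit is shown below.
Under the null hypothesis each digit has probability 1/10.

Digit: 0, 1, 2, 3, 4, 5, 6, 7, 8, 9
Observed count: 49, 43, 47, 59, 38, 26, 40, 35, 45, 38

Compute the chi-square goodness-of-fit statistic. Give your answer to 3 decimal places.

17.000

Expected count for each of the 10 categories: 420/10 = 42.
cat         O        E   (O−E)²/E
0          49       42     1.1667
1          43       42     0.0238
2          47       42     0.5952
3          59       42     6.8810
4          38       42     0.3810
5          26       42     6.0952
6          40       42     0.0952
7          35       42     1.1667
8          45       42     0.2143
9          38       42     0.3810
Sum = 17.000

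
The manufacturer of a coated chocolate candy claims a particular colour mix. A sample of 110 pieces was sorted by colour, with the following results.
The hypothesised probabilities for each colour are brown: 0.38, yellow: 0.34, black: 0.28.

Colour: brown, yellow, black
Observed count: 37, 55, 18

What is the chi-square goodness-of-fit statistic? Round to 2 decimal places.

Expected counts E_i = n·p_i: 110×0.38 = 41.8, 110×0.34 = 37.4, 110×0.28 = 30.8.
cat         O        E   (O−E)²/E
brown      37     41.8      0.551
yellow     55     37.4      8.282
black      18     30.8      5.319
Sum = 14.15

14.15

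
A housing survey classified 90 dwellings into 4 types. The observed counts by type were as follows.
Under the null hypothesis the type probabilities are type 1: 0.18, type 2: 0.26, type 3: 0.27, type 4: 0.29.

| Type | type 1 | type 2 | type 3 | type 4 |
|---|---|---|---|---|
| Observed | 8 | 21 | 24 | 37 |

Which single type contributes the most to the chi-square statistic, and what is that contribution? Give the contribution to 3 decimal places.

Expected counts E_i = n·p_i: 90×0.18 = 16.2, 90×0.26 = 23.4, 90×0.27 = 24.3, 90×0.29 = 26.1.
cat         O        E   (O−E)²/E
type 1      8     16.2     4.1506
type 2     21     23.4     0.2462
type 3     24     24.3     0.0037
type 4     37     26.1     4.5521
The largest term is for type 4: 4.552.

type 4, 4.552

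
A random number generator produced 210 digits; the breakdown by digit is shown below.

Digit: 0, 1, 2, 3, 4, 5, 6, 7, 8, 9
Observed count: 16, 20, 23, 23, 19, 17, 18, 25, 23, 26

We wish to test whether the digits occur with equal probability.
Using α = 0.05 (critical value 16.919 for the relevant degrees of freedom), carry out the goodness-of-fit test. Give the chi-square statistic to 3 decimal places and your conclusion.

Expected count for each of the 10 categories: 210/10 = 21.
0: (16 − 21)²/21 = 25/21 = 1.1905
1: (20 − 21)²/21 = 1/21 = 0.0476
2: (23 − 21)²/21 = 4/21 = 0.1905
3: (23 − 21)²/21 = 4/21 = 0.1905
4: (19 − 21)²/21 = 4/21 = 0.1905
5: (17 − 21)²/21 = 16/21 = 0.7619
6: (18 − 21)²/21 = 9/21 = 0.4286
7: (25 − 21)²/21 = 16/21 = 0.7619
8: (23 − 21)²/21 = 4/21 = 0.1905
9: (26 − 21)²/21 = 25/21 = 1.1905
Sum = 5.143
df = 9. Since 5.143 < 16.919, we do not reject H₀.

5.143; do not reject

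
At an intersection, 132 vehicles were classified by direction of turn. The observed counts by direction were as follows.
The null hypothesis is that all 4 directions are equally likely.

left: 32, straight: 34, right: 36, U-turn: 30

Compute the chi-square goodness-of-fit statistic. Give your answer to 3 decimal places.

0.606

Expected count for each of the 4 categories: 132/4 = 33.
χ² = (32−33)²/33 + (34−33)²/33 + (36−33)²/33 + (30−33)²/33
   = 0.0303 + 0.0303 + 0.2727 + 0.2727
Sum = 0.606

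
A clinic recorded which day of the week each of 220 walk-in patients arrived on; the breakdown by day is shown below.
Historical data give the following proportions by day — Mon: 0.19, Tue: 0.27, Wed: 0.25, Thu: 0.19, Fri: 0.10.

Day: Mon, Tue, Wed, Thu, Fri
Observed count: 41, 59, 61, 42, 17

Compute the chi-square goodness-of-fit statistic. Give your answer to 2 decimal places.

1.81

Expected counts E_i = n·p_i: 220×0.19 = 41.8, 220×0.27 = 59.4, 220×0.25 = 55, 220×0.19 = 41.8, 220×0.10 = 22.
cat         O        E   (O−E)²/E
Mon        41     41.8      0.015
Tue        59     59.4      0.003
Wed        61       55      0.655
Thu        42     41.8      0.001
Fri        17       22      1.136
Sum = 1.81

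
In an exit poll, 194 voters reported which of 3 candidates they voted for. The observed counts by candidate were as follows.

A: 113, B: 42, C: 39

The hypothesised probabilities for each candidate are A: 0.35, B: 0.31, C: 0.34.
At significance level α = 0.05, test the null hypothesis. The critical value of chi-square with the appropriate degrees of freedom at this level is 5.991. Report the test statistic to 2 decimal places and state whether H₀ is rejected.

Expected counts E_i = n·p_i: 194×0.35 = 67.9, 194×0.31 = 60.14, 194×0.34 = 65.96.
χ² = (113−67.9)²/67.9 + (42−60.14)²/60.14 + (39−65.96)²/65.96
   = 29.956 + 5.472 + 11.019
Sum = 46.45
df = 2. Since 46.45 > 5.991, we reject H₀.

46.45; reject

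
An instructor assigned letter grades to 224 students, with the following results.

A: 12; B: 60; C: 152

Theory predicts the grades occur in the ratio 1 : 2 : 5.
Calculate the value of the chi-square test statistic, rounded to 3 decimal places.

Ratio total = 8. Expected counts: 224×1/8 = 28, 224×2/8 = 56, 224×5/8 = 140.
A: (12 − 28)²/28 = 256/28 = 9.1429
B: (60 − 56)²/56 = 16/56 = 0.2857
C: (152 − 140)²/140 = 144/140 = 1.0286
Sum = 10.457

10.457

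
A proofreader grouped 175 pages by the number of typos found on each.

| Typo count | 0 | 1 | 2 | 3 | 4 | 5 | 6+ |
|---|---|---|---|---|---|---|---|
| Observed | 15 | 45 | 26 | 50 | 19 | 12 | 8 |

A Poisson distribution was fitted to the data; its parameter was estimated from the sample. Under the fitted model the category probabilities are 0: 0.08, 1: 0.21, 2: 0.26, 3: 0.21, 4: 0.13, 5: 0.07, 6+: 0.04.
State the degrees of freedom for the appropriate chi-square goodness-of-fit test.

5

There are k = 7 categories and 1 parameter estimated from the data, so df = 7 − 1 − 1 = 5.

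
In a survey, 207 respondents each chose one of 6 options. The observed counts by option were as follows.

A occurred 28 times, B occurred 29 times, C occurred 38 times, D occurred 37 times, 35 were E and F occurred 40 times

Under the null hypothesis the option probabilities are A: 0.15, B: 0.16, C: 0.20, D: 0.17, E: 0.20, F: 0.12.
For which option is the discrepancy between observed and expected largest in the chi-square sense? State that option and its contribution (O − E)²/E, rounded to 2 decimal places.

F, 9.25

Expected counts E_i = n·p_i: 207×0.15 = 31.05, 207×0.16 = 33.12, 207×0.20 = 41.4, 207×0.17 = 35.19, 207×0.20 = 41.4, 207×0.12 = 24.84.
cat         O        E   (O−E)²/E
A          28    31.05      0.300
B          29    33.12      0.513
C          38     41.4      0.279
D          37    35.19      0.093
E          35     41.4      0.989
F          40    24.84      9.252
The largest term is for F: 9.25.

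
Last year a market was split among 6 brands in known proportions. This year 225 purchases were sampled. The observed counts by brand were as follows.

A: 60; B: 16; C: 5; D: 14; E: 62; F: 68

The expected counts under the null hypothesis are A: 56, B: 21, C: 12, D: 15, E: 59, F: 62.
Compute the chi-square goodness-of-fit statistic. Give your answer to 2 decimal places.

6.36

cat         O        E   (O−E)²/E
A          60       56      0.286
B          16       21      1.190
C           5       12      4.083
D          14       15      0.067
E          62       59      0.153
F          68       62      0.581
Sum = 6.36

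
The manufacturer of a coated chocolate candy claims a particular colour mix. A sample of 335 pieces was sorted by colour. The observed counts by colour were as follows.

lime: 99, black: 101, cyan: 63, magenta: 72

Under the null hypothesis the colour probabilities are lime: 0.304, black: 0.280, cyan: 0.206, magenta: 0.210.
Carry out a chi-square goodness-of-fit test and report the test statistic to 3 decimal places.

1.194

Expected counts E_i = n·p_i: 335×0.304 = 101.84, 335×0.280 = 93.8, 335×0.206 = 69.01, 335×0.210 = 70.35.
lime: (99 − 101.84)²/101.84 = 8.0656/101.84 = 0.0792
black: (101 − 93.8)²/93.8 = 51.84/93.8 = 0.5527
cyan: (63 − 69.01)²/69.01 = 36.1201/69.01 = 0.5234
magenta: (72 − 70.35)²/70.35 = 2.7225/70.35 = 0.0387
Sum = 1.194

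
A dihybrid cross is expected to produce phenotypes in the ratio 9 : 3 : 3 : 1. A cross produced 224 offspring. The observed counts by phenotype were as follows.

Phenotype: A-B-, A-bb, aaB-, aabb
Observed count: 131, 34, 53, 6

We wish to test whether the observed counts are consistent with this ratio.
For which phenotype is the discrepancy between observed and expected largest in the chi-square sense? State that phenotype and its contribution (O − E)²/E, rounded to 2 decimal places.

aabb, 4.57

Ratio total = 16. Expected counts: 224×9/16 = 126, 224×3/16 = 42, 224×3/16 = 42, 224×1/16 = 14.
cat         O        E   (O−E)²/E
A-B-      131      126      0.198
A-bb       34       42      1.524
aaB-       53       42      2.881
aabb        6       14      4.571
The largest term is for aabb: 4.57.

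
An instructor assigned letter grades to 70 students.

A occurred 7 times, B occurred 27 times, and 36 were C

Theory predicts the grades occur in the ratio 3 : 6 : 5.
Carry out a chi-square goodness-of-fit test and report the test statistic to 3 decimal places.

Ratio total = 14. Expected counts: 70×3/14 = 15, 70×6/14 = 30, 70×5/14 = 25.
χ² = (7−15)²/15 + (27−30)²/30 + (36−25)²/25
   = 4.2667 + 0.3000 + 4.8400
Sum = 9.407

9.407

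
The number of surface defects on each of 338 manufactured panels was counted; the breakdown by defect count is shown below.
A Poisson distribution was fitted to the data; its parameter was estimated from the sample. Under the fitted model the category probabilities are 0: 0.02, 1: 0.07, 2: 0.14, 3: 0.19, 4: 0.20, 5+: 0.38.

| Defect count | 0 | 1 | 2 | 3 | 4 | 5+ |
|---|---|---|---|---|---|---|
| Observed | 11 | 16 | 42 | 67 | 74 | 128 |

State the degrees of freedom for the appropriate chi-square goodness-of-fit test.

There are k = 6 categories and 1 parameter estimated from the data, so df = 6 − 1 − 1 = 4.

4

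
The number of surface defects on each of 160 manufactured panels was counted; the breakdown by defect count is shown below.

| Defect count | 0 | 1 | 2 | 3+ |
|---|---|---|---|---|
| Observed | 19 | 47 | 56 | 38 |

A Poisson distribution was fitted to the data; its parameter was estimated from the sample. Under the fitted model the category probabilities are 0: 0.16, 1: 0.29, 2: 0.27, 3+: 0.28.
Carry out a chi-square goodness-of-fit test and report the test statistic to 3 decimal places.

Expected counts E_i = n·p_i: 160×0.16 = 25.6, 160×0.29 = 46.4, 160×0.27 = 43.2, 160×0.28 = 44.8.
0: (19 − 25.6)²/25.6 = 43.56/25.6 = 1.7016
1: (47 − 46.4)²/46.4 = 0.36/46.4 = 0.0078
2: (56 − 43.2)²/43.2 = 163.84/43.2 = 3.7926
3+: (38 − 44.8)²/44.8 = 46.24/44.8 = 1.0321
Sum = 6.534

6.534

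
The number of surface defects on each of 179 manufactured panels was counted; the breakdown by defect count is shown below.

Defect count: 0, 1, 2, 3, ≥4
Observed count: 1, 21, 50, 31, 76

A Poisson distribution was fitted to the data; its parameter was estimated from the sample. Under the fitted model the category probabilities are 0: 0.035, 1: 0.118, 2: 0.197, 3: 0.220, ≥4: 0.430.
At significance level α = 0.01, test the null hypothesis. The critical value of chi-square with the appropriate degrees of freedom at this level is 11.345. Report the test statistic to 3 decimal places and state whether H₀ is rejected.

12.380; reject

Expected counts E_i = n·p_i: 179×0.035 = 6.265, 179×0.118 = 21.122, 179×0.197 = 35.263, 179×0.220 = 39.38, 179×0.430 = 76.97.
0: (1 − 6.265)²/6.265 = 27.720225/6.265 = 4.4246
1: (21 − 21.122)²/21.122 = 0.014884/21.122 = 0.0007
2: (50 − 35.263)²/35.263 = 217.179169/35.263 = 6.1588
3: (31 − 39.38)²/39.38 = 70.2244/39.38 = 1.7833
≥4: (76 − 76.97)²/76.97 = 0.9409/76.97 = 0.0122
Sum = 12.380
df = 3. Since 12.380 > 11.345, we reject H₀.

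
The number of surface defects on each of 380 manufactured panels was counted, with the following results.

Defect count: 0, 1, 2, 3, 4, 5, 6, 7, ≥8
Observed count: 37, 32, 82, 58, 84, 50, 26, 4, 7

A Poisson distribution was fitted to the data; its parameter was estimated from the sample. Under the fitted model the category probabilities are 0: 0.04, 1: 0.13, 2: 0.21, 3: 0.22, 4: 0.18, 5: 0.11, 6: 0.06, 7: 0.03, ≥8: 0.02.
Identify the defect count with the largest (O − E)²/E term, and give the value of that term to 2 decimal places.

Expected counts E_i = n·p_i: 380×0.04 = 15.2, 380×0.13 = 49.4, 380×0.21 = 79.8, 380×0.22 = 83.6, 380×0.18 = 68.4, 380×0.11 = 41.8, 380×0.06 = 22.8, 380×0.03 = 11.4, 380×0.02 = 7.6.
0: (37 − 15.2)²/15.2 = 475.24/15.2 = 31.266
1: (32 − 49.4)²/49.4 = 302.76/49.4 = 6.129
2: (82 − 79.8)²/79.8 = 4.84/79.8 = 0.061
3: (58 − 83.6)²/83.6 = 655.36/83.6 = 7.839
4: (84 − 68.4)²/68.4 = 243.36/68.4 = 3.558
5: (50 − 41.8)²/41.8 = 67.24/41.8 = 1.609
6: (26 − 22.8)²/22.8 = 10.24/22.8 = 0.449
7: (4 − 11.4)²/11.4 = 54.76/11.4 = 4.804
≥8: (7 − 7.6)²/7.6 = 0.36/7.6 = 0.047
The largest term is for 0: 31.27.

0, 31.27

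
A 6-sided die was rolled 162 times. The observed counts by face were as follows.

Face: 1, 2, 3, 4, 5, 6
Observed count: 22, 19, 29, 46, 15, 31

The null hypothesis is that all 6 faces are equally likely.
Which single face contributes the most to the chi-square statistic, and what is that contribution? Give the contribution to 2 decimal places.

Under H₀ each category has probability 1/6, so each expected count is 162/6 = 27.
cat         O        E   (O−E)²/E
1          22       27      0.926
2          19       27      2.370
3          29       27      0.148
4          46       27     13.370
5          15       27      5.333
6          31       27      0.593
The largest term is for 4: 13.37.

4, 13.37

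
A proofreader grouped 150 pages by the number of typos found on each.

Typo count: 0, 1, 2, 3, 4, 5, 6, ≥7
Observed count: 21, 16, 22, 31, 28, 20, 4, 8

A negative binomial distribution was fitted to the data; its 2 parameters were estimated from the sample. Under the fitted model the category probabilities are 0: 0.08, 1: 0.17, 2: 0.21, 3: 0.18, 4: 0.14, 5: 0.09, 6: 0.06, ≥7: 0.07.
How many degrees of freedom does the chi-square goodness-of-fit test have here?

There are k = 8 categories and 2 parameters estimated from the data, so df = 8 − 1 − 2 = 5.

5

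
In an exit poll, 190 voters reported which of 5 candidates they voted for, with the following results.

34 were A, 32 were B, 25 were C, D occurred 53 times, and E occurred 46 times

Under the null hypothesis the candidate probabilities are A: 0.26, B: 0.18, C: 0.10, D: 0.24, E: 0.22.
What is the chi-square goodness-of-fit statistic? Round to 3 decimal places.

8.460

Expected counts E_i = n·p_i: 190×0.26 = 49.4, 190×0.18 = 34.2, 190×0.10 = 19, 190×0.24 = 45.6, 190×0.22 = 41.8.
χ² = (34−49.4)²/49.4 + (32−34.2)²/34.2 + (25−19)²/19 + (53−45.6)²/45.6 + (46−41.8)²/41.8
   = 4.8008 + 0.1415 + 1.8947 + 1.2009 + 0.4220
Sum = 8.460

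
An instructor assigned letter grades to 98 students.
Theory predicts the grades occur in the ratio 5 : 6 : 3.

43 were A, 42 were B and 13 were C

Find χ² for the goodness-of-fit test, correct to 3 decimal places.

Ratio total = 14. Expected counts: 98×5/14 = 35, 98×6/14 = 42, 98×3/14 = 21.
cat         O        E   (O−E)²/E
A          43       35     1.8286
B          42       42     0.0000
C          13       21     3.0476
Sum = 4.876

4.876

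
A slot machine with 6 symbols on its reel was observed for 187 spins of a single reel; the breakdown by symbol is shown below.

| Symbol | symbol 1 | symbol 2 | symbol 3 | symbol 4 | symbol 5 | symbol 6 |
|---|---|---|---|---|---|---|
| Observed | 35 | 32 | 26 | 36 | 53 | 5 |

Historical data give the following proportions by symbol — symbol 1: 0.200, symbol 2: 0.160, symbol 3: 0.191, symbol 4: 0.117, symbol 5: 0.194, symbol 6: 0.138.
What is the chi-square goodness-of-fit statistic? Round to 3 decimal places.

36.539

Expected counts E_i = n·p_i: 187×0.200 = 37.4, 187×0.160 = 29.92, 187×0.191 = 35.717, 187×0.117 = 21.879, 187×0.194 = 36.278, 187×0.138 = 25.806.
χ² = (35−37.4)²/37.4 + (32−29.92)²/29.92 + (26−35.717)²/35.717 + (36−21.879)²/21.879 + (53−36.278)²/36.278 + (5−25.806)²/25.806
   = 0.1540 + 0.1446 + 2.6436 + 9.1139 + 7.7078 + 16.7748
Sum = 36.539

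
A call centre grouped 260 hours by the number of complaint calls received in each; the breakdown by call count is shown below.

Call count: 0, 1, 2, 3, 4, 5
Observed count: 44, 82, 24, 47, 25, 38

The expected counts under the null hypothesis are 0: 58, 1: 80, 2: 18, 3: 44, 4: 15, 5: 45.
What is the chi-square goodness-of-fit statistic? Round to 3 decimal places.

cat         O        E   (O−E)²/E
0          44       58     3.3793
1          82       80     0.0500
2          24       18     2.0000
3          47       44     0.2045
4          25       15     6.6667
5          38       45     1.0889
Sum = 13.389

13.389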